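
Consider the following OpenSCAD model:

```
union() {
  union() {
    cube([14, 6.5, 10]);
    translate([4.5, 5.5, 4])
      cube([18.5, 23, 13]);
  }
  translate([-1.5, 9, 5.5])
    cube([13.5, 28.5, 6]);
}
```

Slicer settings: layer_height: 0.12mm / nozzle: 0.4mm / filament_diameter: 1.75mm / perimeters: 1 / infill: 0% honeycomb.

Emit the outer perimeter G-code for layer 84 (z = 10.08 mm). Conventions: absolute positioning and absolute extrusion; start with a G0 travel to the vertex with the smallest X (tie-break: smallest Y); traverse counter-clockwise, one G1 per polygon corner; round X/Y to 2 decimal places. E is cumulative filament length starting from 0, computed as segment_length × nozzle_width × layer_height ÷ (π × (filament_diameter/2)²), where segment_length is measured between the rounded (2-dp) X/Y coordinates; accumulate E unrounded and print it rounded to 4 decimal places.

G0 X-1.50 Y9.00 Z10.08
G1 X4.50 Y9.00 E0.1197
G1 X4.50 Y5.50 E0.1896
G1 X23.00 Y5.50 E0.5588
G1 X23.00 Y28.50 E1.0178
G1 X12.00 Y28.50 E1.2373
G1 X12.00 Y37.50 E1.4169
G1 X-1.50 Y37.50 E1.6863
G1 X-1.50 Y9.00 E2.2550

At z = 10.08 mm: the cube does not reach this height (z outside [0, 10]); the 18.5×23 cube at (4.5, 5.5) contributes its full rectangle; Merging all regions: only the 18.5×23 cube at (4.5, 5.5) is present, so the union is just that shape — 1 connected region; the cube at (-1.5, 9) (footprint 13.5×28.5) is included at this height; Merging all regions: the regions partially overlap (shared area 146.25 mm²), so overlapping operands fuse into one piece — 1 connected region. The outline is a single polygon with 8 vertices. Extrusion per mm of travel: 0.4 × 0.12 / (π × 0.875²) = 0.019956. Accumulating E over each segment gives final E = 2.2550.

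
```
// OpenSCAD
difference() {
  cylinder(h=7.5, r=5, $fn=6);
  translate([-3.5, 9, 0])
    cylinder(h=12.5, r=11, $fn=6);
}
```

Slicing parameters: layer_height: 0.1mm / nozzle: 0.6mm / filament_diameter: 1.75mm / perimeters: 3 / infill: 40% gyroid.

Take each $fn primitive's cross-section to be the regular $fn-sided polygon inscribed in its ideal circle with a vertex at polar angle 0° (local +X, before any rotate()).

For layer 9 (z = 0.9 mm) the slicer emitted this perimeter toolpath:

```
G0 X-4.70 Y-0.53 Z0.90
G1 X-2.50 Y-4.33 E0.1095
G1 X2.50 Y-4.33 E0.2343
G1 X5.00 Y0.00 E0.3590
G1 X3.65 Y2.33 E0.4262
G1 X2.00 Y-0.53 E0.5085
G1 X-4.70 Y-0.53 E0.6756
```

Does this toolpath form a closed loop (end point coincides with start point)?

Start point (G0): (-4.70, -0.53). End point (last G1): the path returns to the start — closed.

yes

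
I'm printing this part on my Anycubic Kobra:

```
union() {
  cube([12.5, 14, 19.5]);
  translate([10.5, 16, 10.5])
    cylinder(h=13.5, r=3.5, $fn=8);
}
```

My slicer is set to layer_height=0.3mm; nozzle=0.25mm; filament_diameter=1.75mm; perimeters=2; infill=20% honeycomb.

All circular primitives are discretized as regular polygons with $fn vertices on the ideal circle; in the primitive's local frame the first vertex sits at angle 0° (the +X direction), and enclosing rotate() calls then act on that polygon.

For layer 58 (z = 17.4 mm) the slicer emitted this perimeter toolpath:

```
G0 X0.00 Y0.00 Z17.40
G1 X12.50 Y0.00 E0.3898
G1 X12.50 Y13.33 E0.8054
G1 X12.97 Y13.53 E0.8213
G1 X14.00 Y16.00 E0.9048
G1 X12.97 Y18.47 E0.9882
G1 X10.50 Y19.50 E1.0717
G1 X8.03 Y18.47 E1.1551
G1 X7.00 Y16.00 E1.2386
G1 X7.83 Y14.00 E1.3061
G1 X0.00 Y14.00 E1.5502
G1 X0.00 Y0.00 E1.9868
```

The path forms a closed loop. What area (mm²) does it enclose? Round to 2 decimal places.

Apply the shoelace formula to the sequence of (X, Y) vertices; enclosed area = 204.94 mm².

204.94 mm²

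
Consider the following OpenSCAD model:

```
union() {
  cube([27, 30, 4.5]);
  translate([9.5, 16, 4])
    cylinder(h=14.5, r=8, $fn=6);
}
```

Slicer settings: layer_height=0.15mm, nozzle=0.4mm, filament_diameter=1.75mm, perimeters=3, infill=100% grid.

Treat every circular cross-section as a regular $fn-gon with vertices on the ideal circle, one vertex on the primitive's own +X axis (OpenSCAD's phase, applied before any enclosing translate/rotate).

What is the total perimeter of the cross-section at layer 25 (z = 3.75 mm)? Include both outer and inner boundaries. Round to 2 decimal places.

114.00 mm

At z = 3.75 mm: the cube is present — its section is the full 27×30 rectangle (perimeter 114.00 mm); the cylinder at (9.5, 16) is absent (z outside [4, 18.5]); Taking the union: only the 27×30 cube is present, so the union is just that shape — boundary = 114.00 mm. Overall, the cross-section is a single solid region. Total boundary length (outer) = 114.00 mm.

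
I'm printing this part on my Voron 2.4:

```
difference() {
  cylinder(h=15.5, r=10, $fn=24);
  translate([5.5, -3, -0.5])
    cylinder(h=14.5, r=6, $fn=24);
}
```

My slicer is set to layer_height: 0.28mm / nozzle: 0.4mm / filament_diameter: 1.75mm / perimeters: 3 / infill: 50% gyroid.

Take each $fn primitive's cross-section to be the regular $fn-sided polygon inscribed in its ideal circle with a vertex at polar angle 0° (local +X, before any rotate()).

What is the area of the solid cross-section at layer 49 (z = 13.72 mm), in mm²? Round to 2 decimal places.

At z = 13.72 mm: the r=10 cylinder contributes a regular 24-gon of circumradius 10 (area = (24/2)·10.000²·sin(360°/24) = 310.58 mm²); the r=6 cylinder at (5.5, -3) contributes a regular 24-gon of circumradius 6 (area = (24/2)·6.000²·sin(360°/24) = 111.81 mm²); Subtracting the remaining from the first: starting from the r=10 cylinder (310.58 mm²), the r=6 cylinder at (5.5, -3) partially overlaps it — only the 91.93 mm² overlap (of its 111.81 mm²) is removed, clipping the outline — area = 218.66 mm². Overall, the cross-section is a single solid region. Net area = 218.66 mm².

218.66 mm²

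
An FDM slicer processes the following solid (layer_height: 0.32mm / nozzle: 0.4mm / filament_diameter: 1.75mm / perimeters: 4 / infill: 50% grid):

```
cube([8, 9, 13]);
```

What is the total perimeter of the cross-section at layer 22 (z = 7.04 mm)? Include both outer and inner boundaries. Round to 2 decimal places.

34.00 mm

At z = 7.04 mm: the cube (footprint 8×9) is included at this height (perimeter 34.00 mm). Overall, the cross-section is a single solid region. Total boundary length (outer) = 34.00 mm.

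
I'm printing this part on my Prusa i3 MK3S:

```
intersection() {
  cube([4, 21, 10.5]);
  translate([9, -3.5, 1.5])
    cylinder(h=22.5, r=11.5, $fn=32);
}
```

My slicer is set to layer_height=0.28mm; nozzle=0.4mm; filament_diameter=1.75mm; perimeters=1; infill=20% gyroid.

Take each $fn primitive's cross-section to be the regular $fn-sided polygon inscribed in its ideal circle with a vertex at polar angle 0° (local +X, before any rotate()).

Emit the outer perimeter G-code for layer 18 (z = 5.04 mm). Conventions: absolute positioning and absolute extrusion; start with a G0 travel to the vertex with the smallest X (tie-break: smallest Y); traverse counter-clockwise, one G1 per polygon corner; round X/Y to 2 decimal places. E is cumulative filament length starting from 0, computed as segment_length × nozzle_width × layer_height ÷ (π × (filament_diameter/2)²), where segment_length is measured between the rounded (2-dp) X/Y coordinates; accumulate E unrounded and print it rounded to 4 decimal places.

G0 X0.00 Y0.00 Z5.04
G1 X4.00 Y0.00 E0.1863
G1 X4.00 Y6.80 E0.5029
G1 X2.61 Y6.06 E0.5762
G1 X0.87 Y4.63 E0.6811
G1 X0.00 Y3.57 E0.7449
G1 X0.00 Y0.00 E0.9112

At z = 5.04 mm: the cube (footprint 4×21) is included at this height; the r=11.5 cylinder at (9, -3.5) gives a regular 32-gon of circumradius 11.5 (constant along its height); After intersecting: the r=11.5 cylinder at (9, -3.5) partially overlaps the 4×21 cube; clipping to the common part keeps 21.82 mm² — 1 connected region. The outline is a single polygon with 6 vertices. Extrusion per mm of travel: 0.4 × 0.28 / (π × 0.875²) = 0.046564. Accumulating E over each segment gives final E = 0.9112.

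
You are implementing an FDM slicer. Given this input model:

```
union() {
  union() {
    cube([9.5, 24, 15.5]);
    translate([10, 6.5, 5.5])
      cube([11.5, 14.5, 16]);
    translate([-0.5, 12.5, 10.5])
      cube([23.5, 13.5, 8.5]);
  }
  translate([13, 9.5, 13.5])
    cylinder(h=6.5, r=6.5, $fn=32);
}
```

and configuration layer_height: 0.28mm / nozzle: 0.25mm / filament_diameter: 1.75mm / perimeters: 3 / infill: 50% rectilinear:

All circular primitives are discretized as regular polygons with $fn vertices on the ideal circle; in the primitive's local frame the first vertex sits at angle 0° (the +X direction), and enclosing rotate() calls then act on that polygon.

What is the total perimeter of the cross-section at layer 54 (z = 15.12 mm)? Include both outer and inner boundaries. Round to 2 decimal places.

98.07 mm

At z = 15.12 mm: the cube (footprint 9.5×24) is included at this height (perimeter 67.00 mm); the cube at (10, 6.5) (footprint 11.5×14.5) is included at this height (perimeter 52.00 mm); the cube at (-0.5, 12.5) (footprint 23.5×13.5) is included at this height (perimeter 74.00 mm); Combining (union): the regions partially overlap (shared area 207.00 mm²), so the edge portions inside another operand are dropped and the merged outline is re-measured after clipping — boundary = 111.00 mm; the cylinder at (13, 9.5): section is a regular 32-gon, circumradius r=6.5 (perimeter = 2·32·6.500·sin(180°/32) = 40.78 mm); Combining (union): the regions partially overlap (shared area 103.61 mm²), so the edge portions inside another operand are dropped and the merged outline is re-measured after clipping — boundary = 98.07 mm. Overall, the cross-section is a single solid region. Total boundary length (outer) = 98.07 mm.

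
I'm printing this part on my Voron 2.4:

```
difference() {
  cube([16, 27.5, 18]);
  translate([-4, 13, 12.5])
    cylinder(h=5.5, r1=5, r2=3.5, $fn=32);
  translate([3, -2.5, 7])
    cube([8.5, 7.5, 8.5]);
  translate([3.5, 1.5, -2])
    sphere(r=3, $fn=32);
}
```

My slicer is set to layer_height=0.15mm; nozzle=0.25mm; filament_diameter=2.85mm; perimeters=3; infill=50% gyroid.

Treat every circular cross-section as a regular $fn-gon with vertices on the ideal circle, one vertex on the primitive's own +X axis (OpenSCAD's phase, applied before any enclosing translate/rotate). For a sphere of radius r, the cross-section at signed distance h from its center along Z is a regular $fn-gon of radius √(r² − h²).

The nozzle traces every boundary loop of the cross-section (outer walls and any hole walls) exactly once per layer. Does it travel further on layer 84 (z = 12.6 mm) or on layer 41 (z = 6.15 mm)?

layer 84 (z = 12.6 mm)

Layer 84 (z = 12.6): the 16×27.5 cube contributes its full rectangle (perimeter 87.00 mm); the cone at (-4, 13) contributes a regular 32-gon of circumradius 4.973 (interpolated between r1=5 and r2=3.5 at t=0.018) (perimeter = 2·32·4.973·sin(180°/32) = 31.19 mm); the 8.5×7.5 cube at (3, -2.5) contributes its full rectangle (perimeter 32.00 mm); the sphere at (3.5, 1.5) is not intersected at this z (|z−center|=14.600 > r=3); Taking the first minus the rest: starting from the 16×27.5 cube, the cone at (-4, 13) partially overlaps it — only the 3.82 mm² overlap (of its 77.19 mm²) is removed, clipping the outline; the 8.5×7.5 cube at (3, -2.5) partially overlaps it — only the 42.50 mm² overlap (of its 63.75 mm²) is removed, clipping the outline — boundary = 97.42 mm. So its perimeter = 97.42 mm. Layer 41 (z = 6.15): the 16×27.5 cube contributes its full rectangle (perimeter 87.00 mm); the cone at (-4, 13) is not intersected at this z (z outside [12.5, 18]); the cube at (3, -2.5) is not intersected at this z (z outside [7, 15.5]); the sphere at (3.5, 1.5) does not reach this height (|z−center|=8.150 > r=3); Taking the first minus the rest: none of the subtracted shapes is present at this height, so the 16×27.5 cube is unchanged — boundary = 87.00 mm. So its perimeter = 87.00 mm. Layer 84 is larger (97.42 vs 87.00 mm).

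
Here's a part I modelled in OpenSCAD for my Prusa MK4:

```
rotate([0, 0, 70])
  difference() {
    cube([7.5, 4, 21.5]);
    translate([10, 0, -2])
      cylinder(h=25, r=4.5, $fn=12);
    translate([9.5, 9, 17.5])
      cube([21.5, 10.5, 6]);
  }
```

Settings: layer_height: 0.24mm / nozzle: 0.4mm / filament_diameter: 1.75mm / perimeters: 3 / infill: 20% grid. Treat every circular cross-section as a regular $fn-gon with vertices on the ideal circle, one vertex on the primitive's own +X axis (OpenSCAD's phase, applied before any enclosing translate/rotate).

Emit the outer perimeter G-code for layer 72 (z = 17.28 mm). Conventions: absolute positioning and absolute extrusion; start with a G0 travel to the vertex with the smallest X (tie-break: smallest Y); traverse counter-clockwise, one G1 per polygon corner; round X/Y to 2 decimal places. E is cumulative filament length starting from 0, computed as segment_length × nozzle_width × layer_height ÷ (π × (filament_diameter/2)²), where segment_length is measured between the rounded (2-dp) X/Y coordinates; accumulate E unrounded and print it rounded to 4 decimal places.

G0 X-3.76 Y1.37 Z17.28
G1 X0.00 Y0.00 E0.1597
G1 X1.88 Y5.17 E0.3793
G1 X-0.03 Y6.50 E0.4722
G1 X-0.86 Y8.30 E0.5513
G1 X-1.19 Y8.42 E0.5653
G1 X-3.76 Y1.37 E0.8648

At z = 17.28 mm: the 7.5×4 cube contributes its full rectangle; the cylinder at (10, 0): section is a regular 12-gon, circumradius r=4.5; the cube at (9.5, 9) does not reach this height (z outside [17.5, 23.5]); Taking the first minus the rest: starting from the 7.5×4 cube, the r=4.5 cylinder at (10, 0) partially overlaps it — only the 4.80 mm² overlap (of its 60.75 mm²) is removed, clipping the outline — 1 connected region; (whole slice rotated 70° about Z — lengths, areas and connectivity unchanged). The outline is a single polygon with 6 vertices. Extrusion per mm of travel: 0.4 × 0.24 / (π × 0.875²) = 0.039912. Accumulating E over each segment gives final E = 0.8648.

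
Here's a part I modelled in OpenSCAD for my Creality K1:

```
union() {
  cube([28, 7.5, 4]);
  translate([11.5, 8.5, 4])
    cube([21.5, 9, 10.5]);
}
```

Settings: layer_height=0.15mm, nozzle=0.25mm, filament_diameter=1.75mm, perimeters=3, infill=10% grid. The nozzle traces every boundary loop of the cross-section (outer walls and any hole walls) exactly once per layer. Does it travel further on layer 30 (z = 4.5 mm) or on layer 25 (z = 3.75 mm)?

Layer 30 (z = 4.5): the cube is absent (z outside [0, 4]); the cube at (11.5, 8.5) (footprint 21.5×9) is included at this height (perimeter 61.00 mm); Merging all regions: only the 21.5×9 cube at (11.5, 8.5) is present, so the union is just that shape — boundary = 61.00 mm. So its perimeter = 61.00 mm. Layer 25 (z = 3.75): the 28×7.5 cube contributes its full rectangle (perimeter 71.00 mm); the cube at (11.5, 8.5) does not reach this height (z outside [4, 14.5]); Combining (union): only the 28×7.5 cube is present, so the union is just that shape — boundary = 71.00 mm. So its perimeter = 71.00 mm. Layer 25 is larger (71.00 vs 61.00 mm).

layer 25 (z = 3.75 mm)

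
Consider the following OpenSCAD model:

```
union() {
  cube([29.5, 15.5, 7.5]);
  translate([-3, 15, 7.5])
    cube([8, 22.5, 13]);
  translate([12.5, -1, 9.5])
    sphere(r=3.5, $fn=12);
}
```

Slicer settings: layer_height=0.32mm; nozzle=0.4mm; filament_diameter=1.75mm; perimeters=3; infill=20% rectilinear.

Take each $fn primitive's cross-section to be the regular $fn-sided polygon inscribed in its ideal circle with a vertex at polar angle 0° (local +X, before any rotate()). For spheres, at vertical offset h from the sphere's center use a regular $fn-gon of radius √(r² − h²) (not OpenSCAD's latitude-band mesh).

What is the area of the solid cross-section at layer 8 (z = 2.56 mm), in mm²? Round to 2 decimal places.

At z = 2.56 mm: the cube is present — its section is the full 29.5×15.5 rectangle (area 457.25 mm²); the cube at (-3, 15) does not reach this height (z outside [7.5, 20.5]); the sphere at (12.5, -1) is not intersected at this z (|z−center|=6.940 > r=3.5); Combining (union): only the 29.5×15.5 cube is present, so the union is just that shape — area = 457.25 mm². Overall, the cross-section is a single solid region. Net area = 457.25 mm².

457.25 mm²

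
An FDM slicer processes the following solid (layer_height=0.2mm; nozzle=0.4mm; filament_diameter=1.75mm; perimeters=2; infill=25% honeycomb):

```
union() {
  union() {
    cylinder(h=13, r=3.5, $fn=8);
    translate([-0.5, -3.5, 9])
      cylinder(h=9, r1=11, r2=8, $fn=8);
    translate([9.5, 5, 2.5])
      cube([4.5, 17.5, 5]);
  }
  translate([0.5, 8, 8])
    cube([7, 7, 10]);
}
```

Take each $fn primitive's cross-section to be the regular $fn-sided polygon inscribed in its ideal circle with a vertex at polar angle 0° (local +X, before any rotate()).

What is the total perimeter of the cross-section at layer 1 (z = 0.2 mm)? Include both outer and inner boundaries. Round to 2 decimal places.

21.43 mm

At z = 0.2 mm: the cylinder: section is a regular 8-gon, circumradius r=3.5 (perimeter = 2·8·3.500·sin(180°/8) = 21.43 mm); the cone at (-0.5, -3.5) does not reach this height (z outside [9, 18]); the cube at (9.5, 5) is not intersected at this z (z outside [2.5, 7.5]); Taking the union: only the r=3.5 cylinder is present, so the union is just that shape — boundary = 21.43 mm; the cube at (0.5, 8) is absent (z outside [8, 18]); Merging all regions: only that combined region is present, so the union is just that shape — boundary = 21.43 mm. Overall, the cross-section is a single solid region. Total boundary length (outer) = 21.43 mm.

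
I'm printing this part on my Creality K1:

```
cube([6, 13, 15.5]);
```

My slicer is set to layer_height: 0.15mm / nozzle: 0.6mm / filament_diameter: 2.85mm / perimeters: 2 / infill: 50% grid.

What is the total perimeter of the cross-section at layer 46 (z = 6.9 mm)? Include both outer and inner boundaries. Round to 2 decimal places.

38.00 mm

At z = 6.9 mm: the 6×13 cube contributes its full rectangle (perimeter 38.00 mm). Overall, the cross-section is a single solid region. Total boundary length (outer) = 38.00 mm.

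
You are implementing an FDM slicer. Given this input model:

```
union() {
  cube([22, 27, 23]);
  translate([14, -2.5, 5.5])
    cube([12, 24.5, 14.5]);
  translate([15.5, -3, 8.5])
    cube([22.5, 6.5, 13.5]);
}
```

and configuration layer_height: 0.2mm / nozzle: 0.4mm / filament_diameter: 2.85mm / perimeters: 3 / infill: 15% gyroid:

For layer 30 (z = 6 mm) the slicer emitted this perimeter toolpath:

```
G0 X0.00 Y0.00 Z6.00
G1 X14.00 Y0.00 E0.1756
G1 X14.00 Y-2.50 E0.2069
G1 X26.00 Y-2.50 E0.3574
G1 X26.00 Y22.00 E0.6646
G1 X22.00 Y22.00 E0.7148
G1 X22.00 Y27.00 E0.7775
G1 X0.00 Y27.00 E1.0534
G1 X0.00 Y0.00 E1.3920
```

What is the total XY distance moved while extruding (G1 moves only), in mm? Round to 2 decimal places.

111.00 mm

Sum the Euclidean lengths of each G1 segment: total = 111.00 mm.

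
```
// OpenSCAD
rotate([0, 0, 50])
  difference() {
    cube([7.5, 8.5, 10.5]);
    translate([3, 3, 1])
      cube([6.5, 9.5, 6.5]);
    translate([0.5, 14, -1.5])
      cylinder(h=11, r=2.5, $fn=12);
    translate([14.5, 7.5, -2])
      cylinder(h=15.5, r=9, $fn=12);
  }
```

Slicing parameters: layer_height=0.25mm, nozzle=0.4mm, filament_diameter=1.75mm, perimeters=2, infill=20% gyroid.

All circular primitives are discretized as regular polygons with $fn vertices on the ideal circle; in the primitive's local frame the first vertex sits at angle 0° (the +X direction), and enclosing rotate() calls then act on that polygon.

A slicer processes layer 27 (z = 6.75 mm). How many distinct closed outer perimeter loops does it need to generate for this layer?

1

At z = 6.75 mm: the 7.5×8.5 cube contributes its full rectangle; the cube at (3, 3) is present — its section is the full 6.5×9.5 rectangle; the cylinder at (0.5, 14): section is a regular 12-gon, circumradius r=2.5; the cylinder at (14.5, 7.5): section is a regular 12-gon, circumradius r=9; After the difference (first − rest): starting from the 7.5×8.5 cube, the 6.5×9.5 cube at (3, 3) partially overlaps it — only the 24.75 mm² overlap (of its 61.75 mm²) is removed, clipping the outline; the r=2.5 cylinder at (0.5, 14) misses the remaining region (no effect); the r=9 cylinder at (14.5, 7.5) partially overlaps it — only the 0.32 mm² overlap (of its 243.00 mm²) is removed, clipping the outline — 1 connected region; (rotated 50° about Z; rotation is an isometry so areas/perimeters/island counts are preserved). The result has 1 disconnected region.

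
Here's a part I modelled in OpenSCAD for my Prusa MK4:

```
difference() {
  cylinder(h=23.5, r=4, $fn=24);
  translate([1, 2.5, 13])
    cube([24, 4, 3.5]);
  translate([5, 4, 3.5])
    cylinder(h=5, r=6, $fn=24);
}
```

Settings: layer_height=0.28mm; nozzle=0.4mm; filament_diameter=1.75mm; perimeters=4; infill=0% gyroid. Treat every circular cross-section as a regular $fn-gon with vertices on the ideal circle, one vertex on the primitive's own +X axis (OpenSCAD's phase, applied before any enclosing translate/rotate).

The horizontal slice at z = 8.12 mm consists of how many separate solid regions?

1

At z = 8.12 mm: the r=4 cylinder contributes a regular 24-gon of circumradius 4; the cube at (1, 2.5) is absent (z outside [13, 16.5]); the r=6 cylinder at (5, 4) gives a regular 24-gon of circumradius 6 (constant along its height); Subtracting the remaining from the first: starting from the r=4 cylinder, the r=6 cylinder at (5, 4) partially overlaps it — only the 18.06 mm² overlap (of its 111.81 mm²) is removed, clipping the outline — 1 connected region. The result has 1 disconnected region.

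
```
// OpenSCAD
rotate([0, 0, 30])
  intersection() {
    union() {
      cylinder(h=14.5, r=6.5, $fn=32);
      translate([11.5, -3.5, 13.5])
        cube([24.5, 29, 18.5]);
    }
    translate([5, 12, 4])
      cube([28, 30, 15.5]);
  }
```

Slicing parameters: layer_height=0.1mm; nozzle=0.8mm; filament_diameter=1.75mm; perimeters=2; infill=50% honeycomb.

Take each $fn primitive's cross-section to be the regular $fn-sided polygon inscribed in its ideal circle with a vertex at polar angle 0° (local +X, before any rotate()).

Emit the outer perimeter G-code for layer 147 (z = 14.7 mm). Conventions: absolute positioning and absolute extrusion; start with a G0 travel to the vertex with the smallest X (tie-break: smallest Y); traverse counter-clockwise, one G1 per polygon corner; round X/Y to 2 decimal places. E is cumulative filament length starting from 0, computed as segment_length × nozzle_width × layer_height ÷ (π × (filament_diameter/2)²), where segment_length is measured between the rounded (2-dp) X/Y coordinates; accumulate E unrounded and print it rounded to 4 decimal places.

At z = 14.7 mm: the cylinder does not reach this height (z outside [0, 14.5]); the 24.5×29 cube at (11.5, -3.5) contributes its full rectangle; Merging all regions: only the 24.5×29 cube at (11.5, -3.5) is present, so the union is just that shape — 1 connected region; the cube at (5, 12) is present — its section is the full 28×30 rectangle; After intersecting: the 28×30 cube at (5, 12) partially overlaps that combined region; clipping to the common part keeps 290.25 mm² — 1 connected region; (whole slice rotated 30° about Z — lengths, areas and connectivity unchanged). The outline is a single polygon with 4 vertices. Extrusion per mm of travel: 0.8 × 0.1 / (π × 0.875²) = 0.033260. Accumulating E over each segment gives final E = 2.3282.

G0 X-2.79 Y27.83 Z14.70
G1 X3.96 Y16.14 E0.4490
G1 X22.58 Y26.89 E1.1641
G1 X15.83 Y38.58 E1.6131
G1 X-2.79 Y27.83 E2.3282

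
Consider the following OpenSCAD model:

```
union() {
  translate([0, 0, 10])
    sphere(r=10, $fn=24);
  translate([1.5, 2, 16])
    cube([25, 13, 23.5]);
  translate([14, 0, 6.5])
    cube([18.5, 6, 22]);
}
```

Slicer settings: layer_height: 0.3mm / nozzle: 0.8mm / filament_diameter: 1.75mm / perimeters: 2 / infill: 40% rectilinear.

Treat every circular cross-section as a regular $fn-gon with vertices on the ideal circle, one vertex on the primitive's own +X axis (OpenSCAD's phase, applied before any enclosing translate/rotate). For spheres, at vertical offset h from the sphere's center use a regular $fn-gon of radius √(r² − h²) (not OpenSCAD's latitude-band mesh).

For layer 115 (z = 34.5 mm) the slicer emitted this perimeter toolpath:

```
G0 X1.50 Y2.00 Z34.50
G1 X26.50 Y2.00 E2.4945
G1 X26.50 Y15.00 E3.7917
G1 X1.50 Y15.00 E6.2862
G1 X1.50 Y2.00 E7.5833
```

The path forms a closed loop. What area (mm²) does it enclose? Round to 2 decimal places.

Apply the shoelace formula to the sequence of (X, Y) vertices; enclosed area = 325.00 mm².

325.00 mm²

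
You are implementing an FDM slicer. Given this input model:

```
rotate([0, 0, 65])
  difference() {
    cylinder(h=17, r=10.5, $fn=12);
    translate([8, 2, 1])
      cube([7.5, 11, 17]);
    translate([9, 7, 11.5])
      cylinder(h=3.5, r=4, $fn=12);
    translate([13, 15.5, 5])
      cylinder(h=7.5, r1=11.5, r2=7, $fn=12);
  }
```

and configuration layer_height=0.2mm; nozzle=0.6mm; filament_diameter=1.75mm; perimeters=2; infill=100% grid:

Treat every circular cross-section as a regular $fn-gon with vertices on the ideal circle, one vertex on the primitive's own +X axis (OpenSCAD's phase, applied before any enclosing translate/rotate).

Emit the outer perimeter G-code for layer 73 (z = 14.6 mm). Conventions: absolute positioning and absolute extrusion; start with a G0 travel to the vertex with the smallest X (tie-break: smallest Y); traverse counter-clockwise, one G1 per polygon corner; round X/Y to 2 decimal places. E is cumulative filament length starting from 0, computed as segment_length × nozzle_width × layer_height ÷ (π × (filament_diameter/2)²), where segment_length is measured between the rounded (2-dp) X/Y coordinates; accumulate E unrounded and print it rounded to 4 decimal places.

G0 X-10.46 Y-0.92 Z14.60
G1 X-8.60 Y-6.02 E0.2708
G1 X-4.44 Y-9.52 E0.5421
G1 X0.92 Y-10.46 E0.8136
G1 X6.02 Y-8.60 E1.0844
G1 X9.52 Y-4.44 E1.3556
G1 X10.46 Y0.92 E1.6271
G1 X8.60 Y6.02 E1.8979
G1 X4.44 Y9.52 E2.1692
G1 X2.40 Y9.88 E2.2725
G1 X1.57 Y8.10 E2.3705
G1 X0.42 Y8.63 E2.4337
G1 X-0.25 Y7.84 E2.4854
G1 X-2.19 Y7.13 E2.5884
G1 X-4.23 Y7.49 E2.6918
G1 X-5.70 Y8.72 E2.7874
G1 X-6.02 Y8.60 E2.8044
G1 X-9.52 Y4.44 E3.0757
G1 X-10.46 Y-0.92 E3.3472

At z = 14.6 mm: the cylinder: section is a regular 12-gon, circumradius r=10.5; the 7.5×11 cube at (8, 2) contributes its full rectangle; the r=4 cylinder at (9, 7) gives a regular 12-gon of circumradius 4 (constant along its height); the cone at (13, 15.5) is not intersected at this z (z outside [5, 12.5]); Subtracting the remaining from the first: starting from the r=10.5 cylinder, the 7.5×11 cube at (8, 2) partially overlaps it — only the 5.57 mm² overlap (of its 82.50 mm²) is removed, clipping the outline; the r=4 cylinder at (9, 7) partially overlaps it — only the 10.08 mm² overlap (of its 48.00 mm²) is removed, clipping the outline — 1 connected region; (rotated 65° about Z; rotation is an isometry so areas/perimeters/island counts are preserved). The outline is a single polygon with 18 vertices. Extrusion per mm of travel: 0.6 × 0.2 / (π × 0.875²) = 0.049890. Accumulating E over each segment gives final E = 3.3472.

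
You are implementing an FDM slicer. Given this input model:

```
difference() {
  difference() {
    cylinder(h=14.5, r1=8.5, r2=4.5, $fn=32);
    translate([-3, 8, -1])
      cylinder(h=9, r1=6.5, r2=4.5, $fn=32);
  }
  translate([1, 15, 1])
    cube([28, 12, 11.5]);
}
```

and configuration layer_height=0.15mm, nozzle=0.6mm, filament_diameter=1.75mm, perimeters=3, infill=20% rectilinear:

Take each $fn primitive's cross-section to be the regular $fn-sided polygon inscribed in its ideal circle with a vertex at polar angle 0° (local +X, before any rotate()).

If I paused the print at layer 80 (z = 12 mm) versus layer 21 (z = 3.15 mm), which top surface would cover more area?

Layer 80 (z = 12): the cone (r1=8.5→r2=4.5) has section circumradius 5.190 here — a regular 32-gon (area = (32/2)·5.190²·sin(360°/32) = 84.07 mm²); the cone at (-3, 8) does not reach this height (z outside [-1, 8]); Taking the first minus the rest: none of the subtracted shapes is present at this height, so the cone is unchanged — area = 84.07 mm²; the cube at (1, 15) is present — its section is the full 28×12 rectangle (area 336.00 mm²); After the difference (first − rest): starting from that combined region (84.07 mm²), the 28×12 cube at (1, 15) misses the remaining region (no effect) — area = 84.07 mm². So its area = 84.07 mm². Layer 21 (z = 3.15): the cone: at t=0.217 of its height the radius interpolates to r₁+(r₂−r₁)t = 7.631, giving a regular 32-gon of that circumradius (area = (32/2)·7.631²·sin(360°/32) = 181.77 mm²); the cone at (-3, 8): at t=0.461 of its height the radius interpolates to r₁+(r₂−r₁)t = 5.578, giving a regular 32-gon of that circumradius (area = (32/2)·5.578²·sin(360°/32) = 97.11 mm²); After the difference (first − rest): starting from the cone (181.77 mm²), the cone at (-3, 8) partially overlaps it — only the 31.50 mm² overlap (of its 97.11 mm²) is removed, clipping the outline — area = 150.27 mm²; the cube at (1, 15) (footprint 28×12) is included at this height (area 336.00 mm²); After the difference (first − rest): starting from the result so far (150.27 mm²), the 28×12 cube at (1, 15) misses the remaining region (no effect) — area = 150.27 mm². So its area = 150.27 mm². Layer 21 is larger (150.27 vs 84.07 mm²).

layer 21 (z = 3.15 mm)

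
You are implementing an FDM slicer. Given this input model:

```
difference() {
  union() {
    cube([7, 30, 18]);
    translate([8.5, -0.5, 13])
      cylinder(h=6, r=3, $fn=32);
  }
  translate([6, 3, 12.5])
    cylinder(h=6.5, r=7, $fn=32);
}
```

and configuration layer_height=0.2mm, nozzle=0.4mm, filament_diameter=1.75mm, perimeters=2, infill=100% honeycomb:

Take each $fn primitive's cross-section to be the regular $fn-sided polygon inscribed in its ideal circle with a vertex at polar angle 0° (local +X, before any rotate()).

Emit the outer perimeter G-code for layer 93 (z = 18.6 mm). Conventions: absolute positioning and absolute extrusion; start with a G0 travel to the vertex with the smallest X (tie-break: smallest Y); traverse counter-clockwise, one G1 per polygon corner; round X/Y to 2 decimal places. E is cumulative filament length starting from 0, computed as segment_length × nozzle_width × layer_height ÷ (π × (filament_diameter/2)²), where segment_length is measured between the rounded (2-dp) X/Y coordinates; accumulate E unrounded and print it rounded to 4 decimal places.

At z = 18.6 mm: the cube does not reach this height (z outside [0, 18]); the cylinder at (8.5, -0.5): section is a regular 32-gon, circumradius r=3; Combining (union): only the r=3 cylinder at (8.5, -0.5) is present, so the union is just that shape — 1 connected region; the r=7 cylinder at (6, 3) gives a regular 32-gon of circumradius 7 (constant along its height); After the difference (first − rest): starting from the result so far, the r=7 cylinder at (6, 3) partially overlaps it — only the 27.37 mm² overlap (of its 152.95 mm²) is removed, clipping the outline — 1 connected region. The outline is a single polygon with 11 vertices. Extrusion per mm of travel: 0.4 × 0.2 / (π × 0.875²) = 0.033260. Accumulating E over each segment gives final E = 0.2326.

G0 X8.60 Y-3.49 Z18.60
G1 X9.09 Y-3.44 E0.0164
G1 X9.65 Y-3.27 E0.0358
G1 X10.17 Y-2.99 E0.0555
G1 X10.62 Y-2.62 E0.0749
G1 X10.99 Y-2.17 E0.0942
G1 X11.27 Y-1.65 E0.1139
G1 X11.32 Y-1.50 E0.1191
G1 X10.95 Y-1.95 E0.1385
G1 X9.89 Y-2.82 E0.1841
G1 X8.68 Y-3.47 E0.2298
G1 X8.60 Y-3.49 E0.2326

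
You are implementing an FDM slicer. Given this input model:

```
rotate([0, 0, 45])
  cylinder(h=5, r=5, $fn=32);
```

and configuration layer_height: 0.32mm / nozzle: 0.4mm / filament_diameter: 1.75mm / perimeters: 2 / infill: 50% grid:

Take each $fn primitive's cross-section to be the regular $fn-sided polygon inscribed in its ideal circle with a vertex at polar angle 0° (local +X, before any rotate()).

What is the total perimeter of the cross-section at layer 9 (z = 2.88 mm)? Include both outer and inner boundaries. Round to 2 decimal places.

31.37 mm

At z = 2.88 mm: the cylinder: section is a regular 32-gon, circumradius r=5 (perimeter = 2·32·5.000·sin(180°/32) = 31.37 mm); (rotated 45° about Z; rotation is an isometry so areas/perimeters/island counts are preserved). Overall, the cross-section is a single solid region. Total boundary length (outer) = 31.37 mm.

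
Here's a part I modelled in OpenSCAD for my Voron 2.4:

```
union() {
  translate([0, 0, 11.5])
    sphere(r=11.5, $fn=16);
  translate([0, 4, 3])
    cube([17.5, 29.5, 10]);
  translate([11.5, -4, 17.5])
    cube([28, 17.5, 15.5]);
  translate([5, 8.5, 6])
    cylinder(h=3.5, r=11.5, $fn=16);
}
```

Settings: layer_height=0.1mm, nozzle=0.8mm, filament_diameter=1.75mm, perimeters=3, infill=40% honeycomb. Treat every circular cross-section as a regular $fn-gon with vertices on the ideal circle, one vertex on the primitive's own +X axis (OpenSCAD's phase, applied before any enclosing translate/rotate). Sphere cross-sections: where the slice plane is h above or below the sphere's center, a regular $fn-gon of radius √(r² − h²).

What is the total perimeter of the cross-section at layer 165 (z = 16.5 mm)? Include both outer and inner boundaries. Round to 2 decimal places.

64.65 mm

At z = 16.5 mm: the r=11.5 sphere contributes a regular 16-gon of circumradius √(11.5²−5²) = 10.356 (perimeter = 2·16·10.356·sin(180°/16) = 64.65 mm); the cube at (0, 4) is absent (z outside [3, 13]); the cube at (11.5, -4) is not intersected at this z (z outside [17.5, 33]); the cylinder at (5, 8.5) is absent (z outside [6, 9.5]); Merging all regions: only the r=11.5 sphere is present, so the union is just that shape — boundary = 64.65 mm. Overall, the cross-section is a single solid region. Total boundary length (outer) = 64.65 mm.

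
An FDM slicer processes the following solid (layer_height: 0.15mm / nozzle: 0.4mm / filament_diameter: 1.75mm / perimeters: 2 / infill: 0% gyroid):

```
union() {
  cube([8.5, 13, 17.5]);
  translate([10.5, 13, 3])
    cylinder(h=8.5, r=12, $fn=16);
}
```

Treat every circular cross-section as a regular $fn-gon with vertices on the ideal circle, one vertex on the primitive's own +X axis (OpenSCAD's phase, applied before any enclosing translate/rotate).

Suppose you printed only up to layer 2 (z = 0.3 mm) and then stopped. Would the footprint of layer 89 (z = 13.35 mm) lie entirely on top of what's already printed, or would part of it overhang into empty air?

entirely on top

Compare the two slices. At z = 0.3: the cube (footprint 8.5×13) is included at this height (area 110.50 mm²); the cylinder at (10.5, 13) is not intersected at this z (z outside [3, 11.5]); Combining (union): only the 8.5×13 cube is present, so the union is just that shape — area = 110.50 mm². At z = 13.35: the cube (footprint 8.5×13) is included at this height (area 110.50 mm²); the cylinder at (10.5, 13) is not intersected at this z (z outside [3, 11.5]); Combining (union): only the 8.5×13 cube is present, so the union is just that shape — area = 110.50 mm². Checking containment: the cross-section at z = 13.35 is a subset of the cross-section at z = 0.3.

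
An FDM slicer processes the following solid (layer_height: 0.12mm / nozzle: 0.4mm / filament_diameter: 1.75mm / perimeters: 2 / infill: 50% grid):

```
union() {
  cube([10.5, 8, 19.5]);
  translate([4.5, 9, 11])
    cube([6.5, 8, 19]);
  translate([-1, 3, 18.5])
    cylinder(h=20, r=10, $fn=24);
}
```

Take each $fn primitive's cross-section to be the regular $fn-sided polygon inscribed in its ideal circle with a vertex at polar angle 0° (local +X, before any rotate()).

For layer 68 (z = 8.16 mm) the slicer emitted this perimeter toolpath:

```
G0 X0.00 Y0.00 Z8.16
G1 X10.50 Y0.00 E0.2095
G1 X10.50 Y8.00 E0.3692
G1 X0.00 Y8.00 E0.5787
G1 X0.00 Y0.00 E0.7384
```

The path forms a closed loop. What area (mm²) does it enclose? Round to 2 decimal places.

Apply the shoelace formula to the sequence of (X, Y) vertices; enclosed area = 84.00 mm².

84.00 mm²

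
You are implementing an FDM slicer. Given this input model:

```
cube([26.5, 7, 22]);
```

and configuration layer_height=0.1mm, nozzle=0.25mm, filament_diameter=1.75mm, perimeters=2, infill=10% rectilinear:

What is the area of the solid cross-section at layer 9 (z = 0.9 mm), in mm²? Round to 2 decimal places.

At z = 0.9 mm: the cube (footprint 26.5×7) is included at this height (area 185.50 mm²). Overall, the cross-section is a single solid region. Net area = 185.50 mm².

185.50 mm²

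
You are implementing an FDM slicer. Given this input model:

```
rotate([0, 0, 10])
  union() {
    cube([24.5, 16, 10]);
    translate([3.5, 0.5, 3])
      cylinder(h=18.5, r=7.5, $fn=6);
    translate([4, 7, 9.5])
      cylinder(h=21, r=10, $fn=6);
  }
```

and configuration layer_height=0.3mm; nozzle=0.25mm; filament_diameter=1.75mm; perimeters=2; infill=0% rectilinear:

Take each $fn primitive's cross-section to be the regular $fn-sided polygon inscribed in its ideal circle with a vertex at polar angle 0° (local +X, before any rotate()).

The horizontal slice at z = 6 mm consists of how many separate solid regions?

At z = 6 mm: the cube (footprint 24.5×16) is included at this height; the r=7.5 cylinder at (3.5, 0.5) gives a regular 6-gon of circumradius 7.5 (constant along its height); the cylinder at (4, 7) is absent (z outside [9.5, 30.5]); Merging all regions: the regions partially overlap (shared area 64.70 mm²), so overlapping operands fuse into one piece — 1 connected region; (whole slice rotated 10° about Z — lengths, areas and connectivity unchanged). The result has 1 disconnected region.

1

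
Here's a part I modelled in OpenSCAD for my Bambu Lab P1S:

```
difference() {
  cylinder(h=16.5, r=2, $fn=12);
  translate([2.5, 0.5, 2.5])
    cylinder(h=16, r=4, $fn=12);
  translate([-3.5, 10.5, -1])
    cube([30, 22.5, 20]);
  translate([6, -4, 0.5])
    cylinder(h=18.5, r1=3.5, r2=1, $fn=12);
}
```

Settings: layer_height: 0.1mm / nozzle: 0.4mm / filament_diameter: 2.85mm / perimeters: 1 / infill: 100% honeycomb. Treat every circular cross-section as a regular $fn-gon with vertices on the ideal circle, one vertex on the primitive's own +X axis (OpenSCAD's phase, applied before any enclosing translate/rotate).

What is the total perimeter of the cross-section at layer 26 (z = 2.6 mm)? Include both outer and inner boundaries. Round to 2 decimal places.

7.76 mm

At z = 2.6 mm: the r=2 cylinder contributes a regular 12-gon of circumradius 2 (perimeter = 2·12·2.000·sin(180°/12) = 12.42 mm); the cylinder at (2.5, 0.5): section is a regular 12-gon, circumradius r=4 (perimeter = 2·12·4.000·sin(180°/12) = 24.85 mm); the 30×22.5 cube at (-3.5, 10.5) contributes its full rectangle (perimeter 105.00 mm); the cone at (6, -4): at t=0.114 of its height the radius interpolates to r₁+(r₂−r₁)t = 3.216, giving a regular 12-gon of that circumradius (perimeter = 2·12·3.216·sin(180°/12) = 19.98 mm); Taking the first minus the rest: starting from the r=2 cylinder, the r=4 cylinder at (2.5, 0.5) partially overlaps it — only the 10.54 mm² overlap (of its 48.00 mm²) is removed, clipping the outline; the 30×22.5 cube at (-3.5, 10.5) misses the remaining region (no effect); the cone at (6, -4) misses the remaining region (no effect) — boundary = 7.76 mm. Overall, the cross-section is a single solid region. Total boundary length (outer) = 7.76 mm.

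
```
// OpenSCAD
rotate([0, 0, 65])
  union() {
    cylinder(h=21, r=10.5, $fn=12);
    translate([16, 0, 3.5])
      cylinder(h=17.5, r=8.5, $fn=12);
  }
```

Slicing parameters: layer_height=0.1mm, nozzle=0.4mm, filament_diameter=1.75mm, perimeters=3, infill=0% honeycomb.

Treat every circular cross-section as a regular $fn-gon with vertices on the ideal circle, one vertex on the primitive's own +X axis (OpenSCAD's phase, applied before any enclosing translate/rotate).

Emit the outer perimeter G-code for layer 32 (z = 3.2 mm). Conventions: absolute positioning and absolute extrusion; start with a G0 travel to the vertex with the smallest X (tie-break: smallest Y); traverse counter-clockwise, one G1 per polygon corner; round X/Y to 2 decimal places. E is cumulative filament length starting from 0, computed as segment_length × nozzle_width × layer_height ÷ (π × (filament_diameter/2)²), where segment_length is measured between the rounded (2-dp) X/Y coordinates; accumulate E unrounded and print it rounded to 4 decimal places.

At z = 3.2 mm: the r=10.5 cylinder gives a regular 12-gon of circumradius 10.5 (constant along its height); the cylinder at (16, 0) does not reach this height (z outside [3.5, 21]); Combining (union): only the r=10.5 cylinder is present, so the union is just that shape — 1 connected region; (rotated 65° about Z; rotation is an isometry so areas/perimeters/island counts are preserved). The outline is a single polygon with 12 vertices. Extrusion per mm of travel: 0.4 × 0.1 / (π × 0.875²) = 0.016630. Accumulating E over each segment gives final E = 1.0847.

G0 X-10.46 Y-0.92 Z3.20
G1 X-8.60 Y-6.02 E0.0903
G1 X-4.44 Y-9.52 E0.1807
G1 X0.92 Y-10.46 E0.2712
G1 X6.02 Y-8.60 E0.3615
G1 X9.52 Y-4.44 E0.4519
G1 X10.46 Y0.92 E0.5424
G1 X8.60 Y6.02 E0.6326
G1 X4.44 Y9.52 E0.7231
G1 X-0.92 Y10.46 E0.8136
G1 X-6.02 Y8.60 E0.9038
G1 X-9.52 Y4.44 E0.9942
G1 X-10.46 Y-0.92 E1.0847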